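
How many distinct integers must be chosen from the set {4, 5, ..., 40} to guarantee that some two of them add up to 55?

Group the elements by complementary pair {x, 55−x}: {15,40}, {16,39}, {17,38}, …, giving 13 two-element pairs and 11 integers whose partner 55−x falls outside [4,40].
Treating each of those 24 groups as a pigeonhole, one can pick one integer per group — 24 integers — with no two summing to 55.
The 25th integer lands in an occupied pair, forcing a sum of 55.

25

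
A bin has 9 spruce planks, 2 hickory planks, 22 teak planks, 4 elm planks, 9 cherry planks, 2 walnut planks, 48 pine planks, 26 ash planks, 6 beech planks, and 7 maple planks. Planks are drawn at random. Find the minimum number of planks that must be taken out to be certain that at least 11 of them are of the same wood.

An adversary could hand out at most 10 planks per wood (7 woods run out sooner): 9 + 2 + 10 + 4 + 9 + 2 + 10 + 10 + 6 + 7 = 69 planks and still no wood has 11.
By the pigeonhole principle, one more plank lands in a wood already at 10, so 70 draws are enough and 69 are not.

70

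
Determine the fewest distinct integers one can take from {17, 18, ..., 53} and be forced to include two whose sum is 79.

A set avoiding the sum 79 can contain at most one of each pair {x, 79−x}, plus the 9 elements whose complement lies outside the range.
The integers 17, …, 39 (23 of them) are such a set: any two sum to at least 17+18 = 35 and at most 38+39 = 77 < 79.
By pigeonhole, any 24th integer completes one of the 14 pairs, so 24 choices force a sum of 79.

24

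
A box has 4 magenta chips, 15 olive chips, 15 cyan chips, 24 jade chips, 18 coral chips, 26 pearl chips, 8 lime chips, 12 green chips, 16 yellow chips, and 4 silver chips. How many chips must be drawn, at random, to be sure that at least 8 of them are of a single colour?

65

Pigeonhole: the 10 colours are the holes; the chips drawn are the pigeons.
To avoid 8 of any one colour, the worst case takes at most 7 of each colour, or every chip of a colour that has fewer than 7.
That gives 4 + 7 + 7 + 7 + 7 + 7 + 7 + 7 + 7 + 4 = 64 chips with no colour reaching 8.
The next chip forces some colour to 8, so 64 + 1 = 65.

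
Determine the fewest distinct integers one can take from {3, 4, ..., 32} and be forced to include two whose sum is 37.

Two chosen integers sum to 37 exactly when both halves of some pair {x, 37−x} with 5 ≤ x ≤ 37−x ≤ 32 are chosen — 14 such pairs.
The remaining 2 elements (those with no distinct partner in range) can never complete a 37-sum, so the worst case takes all of them and one from each pair: 2 + 14 = 16.
By the pigeonhole principle, the 17th integer has to be the second member of some pair, so 16 + 1 = 17.

17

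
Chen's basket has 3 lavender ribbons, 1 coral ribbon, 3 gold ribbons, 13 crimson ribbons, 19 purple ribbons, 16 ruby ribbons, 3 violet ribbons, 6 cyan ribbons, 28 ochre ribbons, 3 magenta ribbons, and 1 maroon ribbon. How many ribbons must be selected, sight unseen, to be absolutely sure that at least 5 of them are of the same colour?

35

An adversary could hand out at most 4 ribbons per colour (6 colours run out sooner): 3 + 1 + 3 + 4 + 4 + 4 + 3 + 4 + 4 + 3 + 1 = 34 ribbons and still no colour has 5.
One more ribbon lands in a colour already at 4, so 35 draws are enough and 34 are not.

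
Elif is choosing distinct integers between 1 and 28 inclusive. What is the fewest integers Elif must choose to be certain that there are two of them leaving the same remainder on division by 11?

Pigeonhole: the 11 residue classes mod 11 are the pigeonholes.
With 11 integers one could put 1 in each residue class and have no class reach 2.
The 12th integer pushes some class to 2, so 11·1 + 1 = 12.

12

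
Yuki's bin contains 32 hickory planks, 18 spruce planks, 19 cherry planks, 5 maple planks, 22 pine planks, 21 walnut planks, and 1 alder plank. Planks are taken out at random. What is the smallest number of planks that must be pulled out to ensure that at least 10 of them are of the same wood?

52

Put each drawn plank into a box by wood. The largest draw with every box below 10 takes min(count, 9) from each wood; woods with fewer than 9 contribute all they have.
Σ min(cᵢ, 9) = 9 + 9 + 9 + 5 + 9 + 9 + 1 = 51.
Draw number 51 + 1 = 52 must push one box to 10.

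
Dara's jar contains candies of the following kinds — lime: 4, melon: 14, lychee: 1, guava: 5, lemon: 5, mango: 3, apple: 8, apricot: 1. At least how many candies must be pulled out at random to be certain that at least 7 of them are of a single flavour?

32

The 8 flavours are the holes; the candies drawn are the pigeons.
To avoid 7 of any one flavour, the worst case takes at most 6 of each flavour, or every candy of a flavour that has fewer than 6.
That gives 4 + 6 + 1 + 5 + 5 + 3 + 6 + 1 = 31 candies with no flavour reaching 7.
The next candy forces some flavour to 7, so 31 + 1 = 32.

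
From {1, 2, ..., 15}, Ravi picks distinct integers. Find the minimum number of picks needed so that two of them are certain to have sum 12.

11

Group the elements by complementary pair {x, 12−x}: {1,11}, {2,10}, {3,9}, …, giving 5 two-element pairs, the single value 6 (it cannot pair with itself since the integers are distinct), and 4 integers whose partner 12−x falls outside [1,15].
By the pigeonhole principle, treating each of those 10 groups as a pigeonhole, one can pick one integer per group — 10 integers — with no two summing to 12.
The 11th integer lands in an occupied pair, forcing a sum of 12.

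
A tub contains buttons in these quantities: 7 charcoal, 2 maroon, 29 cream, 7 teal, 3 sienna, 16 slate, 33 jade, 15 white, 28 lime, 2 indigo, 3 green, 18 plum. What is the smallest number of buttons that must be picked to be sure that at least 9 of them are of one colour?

The 12 colours are the holes; the buttons drawn are the pigeons.
To avoid 9 of any one colour, the worst case takes at most 8 of each colour, or every button of a colour that has fewer than 8.
That gives 7 + 2 + 8 + 7 + 3 + 8 + 8 + 8 + 8 + 2 + 3 + 8 = 72 buttons with no colour reaching 9.
The next button forces some colour to 9, so 72 + 1 = 73.

73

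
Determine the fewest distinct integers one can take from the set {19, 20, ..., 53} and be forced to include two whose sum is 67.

A set avoiding the sum 67 can contain at most one of each pair {x, 67−x}, plus the 5 elements whose complement lies outside the range.
The integers 34, …, 53 (20 of them) are such a set: any two sum to at least 34+35 = 69 > 67.
By pigeonhole, any 21st integer completes one of the 15 pairs, so 21 choices force a sum of 67.

21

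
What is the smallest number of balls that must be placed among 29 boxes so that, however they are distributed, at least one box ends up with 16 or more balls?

With 435 balls one could put exactly 15 in each of the 29 boxes, and no box would reach 16.
One more ball must land in a box that already has 15, giving it 16.
So 29 × 15 + 1 = 436 balls are required.

436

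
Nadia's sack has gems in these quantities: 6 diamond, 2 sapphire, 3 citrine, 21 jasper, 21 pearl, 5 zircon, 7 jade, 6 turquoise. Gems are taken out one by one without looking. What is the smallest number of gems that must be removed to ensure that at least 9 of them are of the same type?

The 8 types are the holes; the gems drawn are the pigeons.
To avoid 9 of any one type, the worst case takes at most 8 of each type, or every gem of a type that has fewer than 8.
That gives 6 + 2 + 3 + 8 + 8 + 5 + 7 + 6 = 45 gems with no type reaching 9.
The next gem forces some type to 9, so 45 + 1 = 46.

46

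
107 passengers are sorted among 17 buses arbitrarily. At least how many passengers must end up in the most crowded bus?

The 17 buses are the holes and the 107 passengers are the pigeons.
If every bus held at most 6 passengers, the total would be at most 17 × 6 = 102, which is less than 107.
So some bus holds at least ⌈107/17⌉ = 7 passengers.

7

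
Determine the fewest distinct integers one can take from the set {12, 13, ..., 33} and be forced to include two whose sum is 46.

Two chosen integers sum to 46 exactly when both halves of some pair {x, 46−x} with 13 ≤ x ≤ 46−x ≤ 33 are chosen — 10 such pairs.
The remaining 2 elements (those with no distinct partner in range) can never complete a 46-sum, so the worst case takes all of them and one from each pair: 2 + 10 = 12.
The 13th integer has to be the second member of some pair, so 12 + 1 = 13.

13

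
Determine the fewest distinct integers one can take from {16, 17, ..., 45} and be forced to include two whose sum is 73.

22

Group the elements by complementary pair {x, 73−x}: {28,45}, {29,44}, {30,43}, …, giving 9 two-element pairs and 12 integers whose partner 73−x falls outside [16,45].
Treating each of those 21 groups as a pigeonhole, one can pick one integer per group — 21 integers — with no two summing to 73.
The 22nd integer lands in an occupied pair, forcing a sum of 73.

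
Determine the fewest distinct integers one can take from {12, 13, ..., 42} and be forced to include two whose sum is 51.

18

Two chosen integers sum to 51 exactly when both halves of some pair {x, 51−x} with 12 ≤ x ≤ 51−x ≤ 39 are chosen — 14 such pairs.
The remaining 3 elements (those with no distinct partner in range) can never complete a 51-sum, so the worst case takes all of them and one from each pair: 3 + 14 = 17.
By pigeonhole, the 18th integer has to be the second member of some pair, so 17 + 1 = 18.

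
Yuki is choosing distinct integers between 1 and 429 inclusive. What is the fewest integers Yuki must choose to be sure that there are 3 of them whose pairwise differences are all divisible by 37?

Integers whose pairwise differences are multiples of 37 are exactly those sharing a remainder mod 37. By the pigeonhole principle, the 37 residue classes mod 37 are the pigeonholes.
With 74 integers one could put 2 in each residue class and have no class reach 3.
The 75th integer pushes some class to 3, so 37·2 + 1 = 75.

75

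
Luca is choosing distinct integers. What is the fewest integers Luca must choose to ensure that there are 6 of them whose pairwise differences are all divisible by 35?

Integers whose pairwise differences are multiples of 35 are exactly those sharing a remainder mod 35. The 35 residue classes mod 35 are the pigeonholes.
With 175 integers one could put 5 in each residue class and have no class reach 6.
The 176th integer pushes some class to 6, so 35·5 + 1 = 176.

176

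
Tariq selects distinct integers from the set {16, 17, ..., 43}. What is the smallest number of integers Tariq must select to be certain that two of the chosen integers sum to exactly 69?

20

A set avoiding the sum 69 can contain at most one of each pair {x, 69−x}, plus the 10 elements whose complement lies outside the range.
The integers 16, …, 34 (19 of them) are such a set: any two sum to at least 16+17 = 33 and at most 33+34 = 67 < 69.
Any 20th integer completes one of the 9 pairs, so 20 choices force a sum of 69.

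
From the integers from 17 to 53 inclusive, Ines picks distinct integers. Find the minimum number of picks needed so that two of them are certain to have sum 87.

28

Two chosen integers sum to 87 exactly when both halves of some pair {x, 87−x} with 34 ≤ x ≤ 87−x ≤ 53 are chosen — 10 such pairs.
The remaining 17 elements (those with no distinct partner in range) can never complete a 87-sum, so the worst case takes all of them and one from each pair: 17 + 10 = 27.
By pigeonhole, the 28th integer has to be the second member of some pair, so 27 + 1 = 28.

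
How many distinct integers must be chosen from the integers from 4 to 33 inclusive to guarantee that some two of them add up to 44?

20

Two chosen integers sum to 44 exactly when both halves of some pair {x, 44−x} with 11 ≤ x ≤ 44−x ≤ 33 are chosen — 11 such pairs.
The remaining 8 elements (those with no distinct partner in range) can never complete a 44-sum, so the worst case takes all of them and one from each pair: 8 + 11 = 19.
By the pigeonhole principle, the 20th integer has to be the second member of some pair, so 19 + 1 = 20.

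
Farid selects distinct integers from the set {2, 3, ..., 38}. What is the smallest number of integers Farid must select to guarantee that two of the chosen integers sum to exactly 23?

28

Two chosen integers sum to 23 exactly when both halves of some pair {x, 23−x} with 2 ≤ x ≤ 23−x ≤ 21 are chosen — 10 such pairs.
The remaining 17 elements (those with no distinct partner in range) can never complete a 23-sum, so the worst case takes all of them and one from each pair: 17 + 10 = 27.
Pigeonhole: the 28th integer has to be the second member of some pair, so 27 + 1 = 28.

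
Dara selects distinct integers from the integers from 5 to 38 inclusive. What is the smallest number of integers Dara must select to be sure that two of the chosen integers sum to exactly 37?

21

A set avoiding the sum 37 can contain at most one of each pair {x, 37−x}, plus the 6 elements whose complement lies outside the range.
The integers 19, …, 38 (20 of them) are such a set: any two sum to at least 19+20 = 39 > 37.
Any 21st integer completes one of the 14 pairs, so 21 choices force a sum of 37.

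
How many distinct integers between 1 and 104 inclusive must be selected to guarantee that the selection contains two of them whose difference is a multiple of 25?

Integers whose pairwise differences are multiples of 25 are exactly those sharing a remainder mod 25. By pigeonhole, the 25 residue classes mod 25 are the pigeonholes.
With 25 integers one could put 1 in each residue class and have no class reach 2.
The 26th integer pushes some class to 2, so 25·1 + 1 = 26.

26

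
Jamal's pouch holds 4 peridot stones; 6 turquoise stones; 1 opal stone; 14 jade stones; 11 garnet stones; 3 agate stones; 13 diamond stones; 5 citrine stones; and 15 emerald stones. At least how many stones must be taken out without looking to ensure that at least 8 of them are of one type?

48

The 9 types are the holes; the stones drawn are the pigeons.
To avoid 8 of any one type, the worst case takes at most 7 of each type, or every stone of a type that has fewer than 7.
That gives 4 + 6 + 1 + 7 + 7 + 3 + 7 + 5 + 7 = 47 stones with no type reaching 8.
The next stone forces some type to 8, so 47 + 1 = 48.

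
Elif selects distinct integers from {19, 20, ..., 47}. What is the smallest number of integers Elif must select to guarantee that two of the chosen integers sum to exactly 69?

17

Group the elements by complementary pair {x, 69−x}: {22,47}, {23,46}, {24,45}, …, giving 13 two-element pairs and 3 integers whose partner 69−x falls outside [19,47].
Pigeonhole: treating each of those 16 groups as a pigeonhole, one can pick one integer per group — 16 integers — with no two summing to 69.
The 17th integer lands in an occupied pair, forcing a sum of 69.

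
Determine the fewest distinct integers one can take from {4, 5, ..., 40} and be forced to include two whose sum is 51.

A set avoiding the sum 51 can contain at most one of each pair {x, 51−x}, plus the 7 elements whose complement lies outside the range.
The integers 4, …, 25 (22 of them) are such a set: any two sum to at least 4+5 = 9 and at most 24+25 = 49 < 51.
By the pigeonhole principle, any 23rd integer completes one of the 15 pairs, so 23 choices force a sum of 51.

23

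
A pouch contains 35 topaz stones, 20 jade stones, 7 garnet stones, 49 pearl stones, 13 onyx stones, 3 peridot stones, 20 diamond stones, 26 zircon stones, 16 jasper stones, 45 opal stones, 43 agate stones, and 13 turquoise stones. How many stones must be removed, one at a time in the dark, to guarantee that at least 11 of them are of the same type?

111

An adversary could hand out at most 10 stones per type (garnet, peridot run out sooner): 10 + 10 + 7 + 10 + 10 + 3 + 10 + 10 + 10 + 10 + 10 + 10 = 110 stones and still no type has 11.
One more stone lands in a type already at 10, so 111 draws are enough and 110 are not.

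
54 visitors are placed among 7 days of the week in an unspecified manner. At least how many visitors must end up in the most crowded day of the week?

8

By the pigeonhole principle, the 7 days of the week are the holes and the 54 visitors are the pigeons.
If every day of the week held at most 7 visitors, the total would be at most 7 × 7 = 49, which is less than 54.
So some day of the week holds at least ⌈54/7⌉ = 8 visitors.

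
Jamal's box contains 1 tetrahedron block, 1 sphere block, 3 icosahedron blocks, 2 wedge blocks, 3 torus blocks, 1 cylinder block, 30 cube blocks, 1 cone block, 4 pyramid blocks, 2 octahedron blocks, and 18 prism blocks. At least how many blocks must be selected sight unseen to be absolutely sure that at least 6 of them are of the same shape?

29

Pigeonhole: the 11 shapes are the holes; the blocks drawn are the pigeons.
To avoid 6 of any one shape, the worst case takes at most 5 of each shape, or every block of a shape that has fewer than 5.
That gives 1 + 1 + 3 + 2 + 3 + 1 + 5 + 1 + 4 + 2 + 5 = 28 blocks with no shape reaching 6.
The next block forces some shape to 6, so 28 + 1 = 29.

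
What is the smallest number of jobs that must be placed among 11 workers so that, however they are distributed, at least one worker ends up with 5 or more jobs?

45

With 44 jobs one could put exactly 4 in each of the 11 workers, and no worker would reach 5.
By the pigeonhole principle, one more job must land in a worker that already has 4, giving it 5.
So 11 × 4 + 1 = 45 jobs are required.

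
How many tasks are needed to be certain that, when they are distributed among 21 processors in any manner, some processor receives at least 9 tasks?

169

With 168 tasks one could put exactly 8 in each of the 21 processors, and no processor would reach 9.
By pigeonhole, one more task must land in a processor that already has 8, giving it 9.
So 21 × 8 + 1 = 169 tasks are required.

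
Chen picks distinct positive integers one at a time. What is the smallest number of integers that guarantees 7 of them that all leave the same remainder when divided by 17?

103

The 17 residue classes mod 17 are the pigeonholes.
With 102 integers one could put 6 in each residue class and have no class reach 7.
The 103rd integer pushes some class to 7, so 17·6 + 1 = 103.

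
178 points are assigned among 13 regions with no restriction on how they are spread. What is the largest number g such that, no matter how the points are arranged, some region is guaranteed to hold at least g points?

Pigeonhole: the 13 regions are the holes and the 178 points are the pigeons.
If every region held at most 13 points, the total would be at most 13 × 13 = 169, which is less than 178.
So some region holds at least ⌈178/13⌉ = 14 points.

14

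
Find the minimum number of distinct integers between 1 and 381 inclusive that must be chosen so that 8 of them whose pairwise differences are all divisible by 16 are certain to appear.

113

Integers whose pairwise differences are multiples of 16 are exactly those sharing a remainder mod 16. Pigeonhole: the 16 residue classes mod 16 are the pigeonholes.
With 112 integers one could put 7 in each residue class and have no class reach 8.
The 113th integer pushes some class to 8, so 16·7 + 1 = 113.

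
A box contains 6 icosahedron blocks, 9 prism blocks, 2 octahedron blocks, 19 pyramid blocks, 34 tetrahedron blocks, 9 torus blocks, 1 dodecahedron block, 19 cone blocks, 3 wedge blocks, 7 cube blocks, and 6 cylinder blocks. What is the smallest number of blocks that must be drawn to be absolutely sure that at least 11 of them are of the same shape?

An adversary could hand out at most 10 blocks per shape (8 shapes run out sooner): 6 + 9 + 2 + 10 + 10 + 9 + 1 + 10 + 3 + 7 + 6 = 73 blocks and still no shape has 11.
Pigeonhole: one more block lands in a shape already at 10, so 74 draws are enough and 73 are not.

74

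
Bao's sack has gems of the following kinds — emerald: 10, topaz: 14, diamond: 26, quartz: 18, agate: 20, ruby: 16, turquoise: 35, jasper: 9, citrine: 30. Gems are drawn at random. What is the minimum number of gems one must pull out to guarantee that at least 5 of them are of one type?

Put each drawn gem into a box by type. The largest draw with every box below 5 takes min(count, 4) from each type.
Σ min(cᵢ, 4) = 4 + 4 + 4 + 4 + 4 + 4 + 4 + 4 + 4 = 36.
Draw number 36 + 1 = 37 must push one box to 5.

37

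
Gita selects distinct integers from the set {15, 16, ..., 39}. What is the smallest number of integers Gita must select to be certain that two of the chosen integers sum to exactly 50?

A set avoiding the sum 50 can contain at most one of each pair {x, 50−x}, plus the 5 elements whose complement lies outside the range or equal to its own complement.
The integers 25, …, 39 (15 of them) are such a set: any two sum to at least 25+26 = 51 > 50.
Pigeonhole: any 16th integer completes one of the 10 pairs, so 16 choices force a sum of 50.

16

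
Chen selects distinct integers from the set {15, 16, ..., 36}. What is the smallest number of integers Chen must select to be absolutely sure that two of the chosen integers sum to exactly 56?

A set avoiding the sum 56 can contain at most one of each pair {x, 56−x}, plus the 6 elements whose complement lies outside the range or equal to its own complement.
The integers 15, …, 28 (14 of them) are such a set: any two sum to at least 15+16 = 31 and at most 27+28 = 55 < 56.
Any 15th integer completes one of the 8 pairs, so 15 choices force a sum of 56.

15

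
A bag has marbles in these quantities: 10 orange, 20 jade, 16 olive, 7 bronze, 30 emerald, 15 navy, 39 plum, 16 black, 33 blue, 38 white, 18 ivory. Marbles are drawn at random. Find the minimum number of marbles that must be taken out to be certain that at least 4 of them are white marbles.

In the worst case for collecting white marbles, every non-white marble comes out first.
There are 10 + 20 + 16 + 7 + 30 + 15 + 39 + 16 + 33 + 18 = 204 non-white marbles altogether.
After those, each further marble must be white, so 204 + 4 = 208 draws guarantee 4 white marbles.

208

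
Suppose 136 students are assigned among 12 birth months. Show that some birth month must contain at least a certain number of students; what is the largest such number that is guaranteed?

By pigeonhole, the 12 birth months are the holes and the 136 students are the pigeons.
If every birth month held at most 11 students, the total would be at most 12 × 11 = 132, which is less than 136.
So some birth month holds at least ⌈136/12⌉ = 12 students.

12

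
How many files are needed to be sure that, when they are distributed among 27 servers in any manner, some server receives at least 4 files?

82

With 81 files one could put exactly 3 in each of the 27 servers, and no server would reach 4.
One more file must land in a server that already has 3, giving it 4.
So 27 × 3 + 1 = 82 files are required.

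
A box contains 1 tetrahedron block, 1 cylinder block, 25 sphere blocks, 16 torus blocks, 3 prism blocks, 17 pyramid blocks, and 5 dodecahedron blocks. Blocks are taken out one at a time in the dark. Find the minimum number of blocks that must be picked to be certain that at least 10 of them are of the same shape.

38

An adversary could hand out at most 9 blocks per shape (4 shapes run out sooner): 1 + 1 + 9 + 9 + 3 + 9 + 5 = 37 blocks and still no shape has 10.
By the pigeonhole principle, one more block lands in a shape already at 9, so 38 draws are enough and 37 are not.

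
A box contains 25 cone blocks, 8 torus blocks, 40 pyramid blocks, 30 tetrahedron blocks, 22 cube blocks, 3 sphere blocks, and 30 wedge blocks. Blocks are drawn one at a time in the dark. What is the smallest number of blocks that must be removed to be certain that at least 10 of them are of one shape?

By the pigeonhole principle, the 7 shapes are the holes; the blocks drawn are the pigeons.
To avoid 10 of any one shape, the worst case takes at most 9 of each shape, or every block of a shape that has fewer than 9.
That gives 9 + 8 + 9 + 9 + 9 + 3 + 9 = 56 blocks with no shape reaching 10.
The next block forces some shape to 10, so 56 + 1 = 57.

57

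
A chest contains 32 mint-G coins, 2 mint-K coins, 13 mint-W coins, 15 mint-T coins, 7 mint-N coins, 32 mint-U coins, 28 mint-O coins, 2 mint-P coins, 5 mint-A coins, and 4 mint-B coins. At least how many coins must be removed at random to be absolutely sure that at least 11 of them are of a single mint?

71

An adversary could hand out at most 10 coins per mint (5 mints run out sooner): 10 + 2 + 10 + 10 + 7 + 10 + 10 + 2 + 5 + 4 = 70 coins and still no mint has 11.
Pigeonhole: one more coin lands in a mint already at 10, so 71 draws are enough and 70 are not.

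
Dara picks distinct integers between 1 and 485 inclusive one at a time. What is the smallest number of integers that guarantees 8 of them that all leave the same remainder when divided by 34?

239

By the pigeonhole principle, the 34 residue classes mod 34 are the pigeonholes.
With 238 integers one could put 7 in each residue class and have no class reach 8.
The 239th integer pushes some class to 8, so 34·7 + 1 = 239.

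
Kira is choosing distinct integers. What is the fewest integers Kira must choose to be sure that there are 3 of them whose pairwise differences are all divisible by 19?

39

Integers whose pairwise differences are multiples of 19 are exactly those sharing a remainder mod 19. By the pigeonhole principle, the 19 residue classes mod 19 are the pigeonholes.
With 38 integers one could put 2 in each residue class and have no class reach 3.
The 39th integer pushes some class to 3, so 19·2 + 1 = 39.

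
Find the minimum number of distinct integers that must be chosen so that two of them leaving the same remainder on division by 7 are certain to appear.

8

By pigeonhole, the 7 residue classes mod 7 are the pigeonholes.
With 7 integers one could put 1 in each residue class and have no class reach 2.
The 8th integer pushes some class to 2, so 7·1 + 1 = 8.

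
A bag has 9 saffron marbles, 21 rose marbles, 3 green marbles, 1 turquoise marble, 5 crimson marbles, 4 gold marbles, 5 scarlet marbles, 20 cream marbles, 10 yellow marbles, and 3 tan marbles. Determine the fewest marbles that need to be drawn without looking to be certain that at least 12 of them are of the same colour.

Pigeonhole: put each drawn marble into a box by colour. The largest draw with every box below 12 takes min(count, 11) from each colour; colours with fewer than 11 contribute all they have.
Σ min(cᵢ, 11) = 9 + 11 + 3 + 1 + 5 + 4 + 5 + 11 + 10 + 3 = 62.
Draw number 62 + 1 = 63 must push one box to 12.

63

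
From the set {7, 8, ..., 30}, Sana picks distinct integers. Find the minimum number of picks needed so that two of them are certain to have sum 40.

A set avoiding the sum 40 can contain at most one of each pair {x, 40−x}, plus the 4 elements whose complement lies outside the range or equal to its own complement.
The integers 7, …, 20 (14 of them) are such a set: any two sum to at least 7+8 = 15 and at most 19+20 = 39 < 40.
Pigeonhole: any 15th integer completes one of the 10 pairs, so 15 choices force a sum of 40.

15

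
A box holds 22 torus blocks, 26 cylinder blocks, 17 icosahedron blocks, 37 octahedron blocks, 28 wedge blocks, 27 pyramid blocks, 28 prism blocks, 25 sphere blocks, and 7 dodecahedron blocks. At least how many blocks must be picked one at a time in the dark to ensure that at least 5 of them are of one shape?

An adversary could hand out at most 4 blocks per shape: 4 + 4 + 4 + 4 + 4 + 4 + 4 + 4 + 4 = 36 blocks and still no shape has 5.
One more block lands in a shape already at 4, so 37 draws are enough and 36 are not.

37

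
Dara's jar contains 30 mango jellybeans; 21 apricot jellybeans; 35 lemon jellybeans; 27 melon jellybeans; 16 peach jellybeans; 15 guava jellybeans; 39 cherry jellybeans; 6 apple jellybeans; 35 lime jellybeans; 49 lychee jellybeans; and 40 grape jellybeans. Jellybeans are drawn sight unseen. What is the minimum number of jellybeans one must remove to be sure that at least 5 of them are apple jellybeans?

In the worst case for collecting apple jellybeans, every non-apple jellybean comes out first.
There are 30 + 21 + 35 + 27 + 16 + 15 + 39 + 35 + 49 + 40 = 307 non-apple jellybeans altogether.
After those, each further jellybean must be apple, so 307 + 5 = 312 draws guarantee 5 apple jellybeans.

312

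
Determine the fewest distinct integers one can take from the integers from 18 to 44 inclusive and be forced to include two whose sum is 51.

20

A set avoiding the sum 51 can contain at most one of each pair {x, 51−x}, plus the 11 elements whose complement lies outside the range.
The integers 26, …, 44 (19 of them) are such a set: any two sum to at least 26+27 = 53 > 51.
Any 20th integer completes one of the 8 pairs, so 20 choices force a sum of 51.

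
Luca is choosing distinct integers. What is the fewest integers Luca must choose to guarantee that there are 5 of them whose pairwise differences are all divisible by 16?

Integers whose pairwise differences are multiples of 16 are exactly those sharing a remainder mod 16. The 16 residue classes mod 16 are the pigeonholes.
With 64 integers one could put 4 in each residue class and have no class reach 5.
The 65th integer pushes some class to 5, so 16·4 + 1 = 65.

65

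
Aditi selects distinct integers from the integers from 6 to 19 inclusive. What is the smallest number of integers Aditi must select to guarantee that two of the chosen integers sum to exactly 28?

Two chosen integers sum to 28 exactly when both halves of some pair {x, 28−x} with 9 ≤ x ≤ 28−x ≤ 19 are chosen — 5 such pairs.
The remaining 4 elements (those with no distinct partner in range) can never complete a 28-sum, so the worst case takes all of them and one from each pair: 4 + 5 = 9.
By pigeonhole, the 10th integer has to be the second member of some pair, so 9 + 1 = 10.

10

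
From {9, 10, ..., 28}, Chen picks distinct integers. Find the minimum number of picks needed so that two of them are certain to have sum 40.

A set avoiding the sum 40 can contain at most one of each pair {x, 40−x}, plus the 4 elements whose complement lies outside the range or equal to its own complement.
The integers 9, …, 20 (12 of them) are such a set: any two sum to at least 9+10 = 19 and at most 19+20 = 39 < 40.
Pigeonhole: any 13th integer completes one of the 8 pairs, so 13 choices force a sum of 40.

13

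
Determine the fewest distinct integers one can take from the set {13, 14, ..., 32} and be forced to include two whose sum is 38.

15

Two chosen integers sum to 38 exactly when both halves of some pair {x, 38−x} with 13 ≤ x ≤ 38−x ≤ 25 are chosen — 6 such pairs.
The remaining 8 elements (those with no distinct partner in range) can never complete a 38-sum, so the worst case takes all of them and one from each pair: 8 + 6 = 14.
The 15th integer has to be the second member of some pair, so 14 + 1 = 15.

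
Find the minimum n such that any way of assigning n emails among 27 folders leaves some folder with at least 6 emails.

136

With 135 emails one could put exactly 5 in each of the 27 folders, and no folder would reach 6.
One more email must land in a folder that already has 5, giving it 6.
So 27 × 5 + 1 = 136 emails are required.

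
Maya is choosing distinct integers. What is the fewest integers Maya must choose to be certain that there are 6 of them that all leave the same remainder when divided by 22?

111

The 22 residue classes mod 22 are the pigeonholes.
With 110 integers one could put 5 in each residue class and have no class reach 6.
The 111th integer pushes some class to 6, so 22·5 + 1 = 111.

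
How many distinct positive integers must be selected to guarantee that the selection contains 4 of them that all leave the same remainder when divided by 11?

By pigeonhole, the 11 residue classes mod 11 are the pigeonholes.
With 33 integers one could put 3 in each residue class and have no class reach 4.
The 34th integer pushes some class to 4, so 11·3 + 1 = 34.

34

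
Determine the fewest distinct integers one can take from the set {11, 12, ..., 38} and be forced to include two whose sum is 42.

19

A set avoiding the sum 42 can contain at most one of each pair {x, 42−x}, plus the 8 elements whose complement lies outside the range or equal to its own complement.
The integers 21, …, 38 (18 of them) are such a set: any two sum to at least 21+22 = 43 > 42.
By pigeonhole, any 19th integer completes one of the 10 pairs, so 19 choices force a sum of 42.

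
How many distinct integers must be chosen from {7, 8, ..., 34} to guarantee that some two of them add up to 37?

17

Group the elements by complementary pair {x, 37−x}: {7,30}, {8,29}, {9,28}, …, giving 12 two-element pairs and 4 integers whose partner 37−x falls outside [7,34].
By the pigeonhole principle, treating each of those 16 groups as a pigeonhole, one can pick one integer per group — 16 integers — with no two summing to 37.
The 17th integer lands in an occupied pair, forcing a sum of 37.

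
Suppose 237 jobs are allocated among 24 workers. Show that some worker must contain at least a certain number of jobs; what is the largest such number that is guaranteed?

10

The 24 workers are the holes and the 237 jobs are the pigeons.
If every worker held at most 9 jobs, the total would be at most 24 × 9 = 216, which is less than 237.
So some worker holds at least ⌈237/24⌉ = 10 jobs.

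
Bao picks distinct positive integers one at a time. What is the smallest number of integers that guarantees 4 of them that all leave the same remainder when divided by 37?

112

The 37 residue classes mod 37 are the pigeonholes.
With 111 integers one could put 3 in each residue class and have no class reach 4.
The 112th integer pushes some class to 4, so 37·3 + 1 = 112.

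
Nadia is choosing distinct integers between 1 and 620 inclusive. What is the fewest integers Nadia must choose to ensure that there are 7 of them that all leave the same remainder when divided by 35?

The 35 residue classes mod 35 are the pigeonholes.
With 210 integers one could put 6 in each residue class and have no class reach 7.
The 211th integer pushes some class to 7, so 35·6 + 1 = 211.

211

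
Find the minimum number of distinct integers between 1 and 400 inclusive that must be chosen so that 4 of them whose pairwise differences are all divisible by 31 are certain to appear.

94

Integers whose pairwise differences are multiples of 31 are exactly those sharing a remainder mod 31. The 31 residue classes mod 31 are the pigeonholes.
With 93 integers one could put 3 in each residue class and have no class reach 4.
The 94th integer pushes some class to 4, so 31·3 + 1 = 94.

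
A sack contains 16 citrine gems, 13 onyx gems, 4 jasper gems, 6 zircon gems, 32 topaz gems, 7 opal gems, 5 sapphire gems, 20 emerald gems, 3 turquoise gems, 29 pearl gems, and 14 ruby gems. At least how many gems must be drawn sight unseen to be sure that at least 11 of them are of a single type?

Pigeonhole: put each drawn gem into a box by type. The largest draw with every box below 11 takes min(count, 10) from each type; types with fewer than 10 contribute all they have.
Σ min(cᵢ, 10) = 10 + 10 + 4 + 6 + 10 + 7 + 5 + 10 + 3 + 10 + 10 = 85.
Draw number 85 + 1 = 86 must push one box to 11.

86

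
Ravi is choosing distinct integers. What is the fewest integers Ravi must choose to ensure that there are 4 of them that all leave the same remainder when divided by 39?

The 39 residue classes mod 39 are the pigeonholes.
With 117 integers one could put 3 in each residue class and have no class reach 4.
The 118th integer pushes some class to 4, so 39·3 + 1 = 118.

118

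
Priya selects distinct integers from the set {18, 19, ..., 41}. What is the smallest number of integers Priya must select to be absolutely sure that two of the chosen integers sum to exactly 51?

Two chosen integers sum to 51 exactly when both halves of some pair {x, 51−x} with 18 ≤ x ≤ 51−x ≤ 33 are chosen — 8 such pairs.
The remaining 8 elements (those with no distinct partner in range) can never complete a 51-sum, so the worst case takes all of them and one from each pair: 8 + 8 = 16.
By pigeonhole, the 17th integer has to be the second member of some pair, so 16 + 1 = 17.

17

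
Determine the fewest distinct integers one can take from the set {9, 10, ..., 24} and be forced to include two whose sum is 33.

9

Two chosen integers sum to 33 exactly when both halves of some pair {x, 33−x} with 9 ≤ x ≤ 33−x ≤ 24 are chosen — 8 such pairs.
Every element belongs to one of those pairs, so the worst case picks one from each: 8 integers.
The 9th integer has to be the second member of some pair, so 8 + 1 = 9.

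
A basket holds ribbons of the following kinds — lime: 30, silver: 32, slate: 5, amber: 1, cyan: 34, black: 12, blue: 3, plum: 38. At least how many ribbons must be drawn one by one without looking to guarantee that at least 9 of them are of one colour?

50

The 8 colours are the holes; the ribbons drawn are the pigeons.
To avoid 9 of any one colour, the worst case takes at most 8 of each colour, or every ribbon of a colour that has fewer than 8.
That gives 8 + 8 + 5 + 1 + 8 + 8 + 3 + 8 = 49 ribbons with no colour reaching 9.
The next ribbon forces some colour to 9, so 49 + 1 = 50.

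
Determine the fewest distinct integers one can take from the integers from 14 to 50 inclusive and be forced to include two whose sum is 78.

Two chosen integers sum to 78 exactly when both halves of some pair {x, 78−x} with 28 ≤ x ≤ 78−x ≤ 50 are chosen — 11 such pairs.
The remaining 15 elements (those with no distinct partner in range) can never complete a 78-sum, so the worst case takes all of them and one from each pair: 15 + 11 = 26.
By the pigeonhole principle, the 27th integer has to be the second member of some pair, so 26 + 1 = 27.

27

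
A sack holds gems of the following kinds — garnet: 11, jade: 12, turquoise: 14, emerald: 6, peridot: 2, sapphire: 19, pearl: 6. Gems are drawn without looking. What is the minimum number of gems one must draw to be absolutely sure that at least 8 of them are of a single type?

43

By pigeonhole, put each drawn gem into a box by type. The largest draw with every box below 8 takes min(count, 7) from each type; types with fewer than 7 contribute all they have.
Σ min(cᵢ, 7) = 7 + 7 + 7 + 6 + 2 + 7 + 6 = 42.
Draw number 42 + 1 = 43 must push one box to 8.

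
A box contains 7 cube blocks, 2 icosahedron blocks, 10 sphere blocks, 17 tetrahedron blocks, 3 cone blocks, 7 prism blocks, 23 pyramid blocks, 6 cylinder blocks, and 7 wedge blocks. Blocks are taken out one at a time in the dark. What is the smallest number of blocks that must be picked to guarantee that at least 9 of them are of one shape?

Put each drawn block into a box by shape. The largest draw with every box below 9 takes min(count, 8) from each shape; shapes with fewer than 8 contribute all they have.
Σ min(cᵢ, 8) = 7 + 2 + 8 + 8 + 3 + 7 + 8 + 6 + 7 = 56.
Draw number 56 + 1 = 57 must push one box to 9.

57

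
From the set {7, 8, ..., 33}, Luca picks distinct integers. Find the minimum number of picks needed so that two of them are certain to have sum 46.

18

Group the elements by complementary pair {x, 46−x}: {13,33}, {14,32}, {15,31}, …, giving 10 two-element pairs, the single value 23 (it cannot pair with itself since the integers are distinct), and 6 integers whose partner 46−x falls outside [7,33].
Treating each of those 17 groups as a pigeonhole, one can pick one integer per group — 17 integers — with no two summing to 46.
The 18th integer lands in an occupied pair, forcing a sum of 46.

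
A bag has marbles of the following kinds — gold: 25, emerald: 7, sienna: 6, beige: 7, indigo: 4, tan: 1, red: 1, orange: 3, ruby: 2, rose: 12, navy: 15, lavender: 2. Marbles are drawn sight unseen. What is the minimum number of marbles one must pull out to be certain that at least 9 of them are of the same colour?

An adversary could hand out at most 8 marbles per colour (9 colours run out sooner): 8 + 7 + 6 + 7 + 4 + 1 + 1 + 3 + 2 + 8 + 8 + 2 = 57 marbles and still no colour has 9.
By pigeonhole, one more marble lands in a colour already at 8, so 58 draws are enough and 57 are not.

58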